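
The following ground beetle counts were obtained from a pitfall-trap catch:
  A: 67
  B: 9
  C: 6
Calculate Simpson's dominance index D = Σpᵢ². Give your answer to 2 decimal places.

0.69

Total N = 67+9+6 = 82, so the proportions are 0.8171, 0.1098, 0.0732 (working shown to 4 dp, full precision carried).
D = 0.8171² + 0.1098² + 0.0732² = 0.6676 + 0.0120 + 0.0054 = 0.6850.
To 2 decimal places, D = 0.69.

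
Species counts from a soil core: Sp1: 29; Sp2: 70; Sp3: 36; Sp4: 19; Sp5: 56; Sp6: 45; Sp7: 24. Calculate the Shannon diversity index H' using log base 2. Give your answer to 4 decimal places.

2.6792

Total N = 29+70+36+19+56+45+24 = 279, so the proportions are 0.103943, 0.250896, 0.129032, 0.0681, 0.200717, 0.16129, 0.086022 (working shown to 6 dp, full precision carried).
Each pᵢ log₂ pᵢ term: 0.103943×(-3.266140)=-0.339491, 0.250896×(-1.994838)=-0.500497, 0.129032×(-2.954196)=-0.381187, 0.0681×(-3.876194)=-0.263970, 0.200717×(-2.316766)=-0.465014, 0.16129×(-2.632268)=-0.424559, 0.086022×(-3.539159)=-0.304444.
Sum = -2.679162, so H' = 2.6792.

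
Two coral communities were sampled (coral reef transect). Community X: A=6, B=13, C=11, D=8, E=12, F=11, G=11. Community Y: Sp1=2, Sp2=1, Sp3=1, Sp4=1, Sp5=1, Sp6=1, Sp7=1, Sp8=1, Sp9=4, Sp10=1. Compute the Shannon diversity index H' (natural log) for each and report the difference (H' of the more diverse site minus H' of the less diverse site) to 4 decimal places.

Community X: N=72, proportions 0.083333, 0.180556, 0.152778, 0.111111, 0.166667, 0.152778, 0.152778, giving H' = 1.920001 (working shown to 6 dp, full precision carried).
Community Y: N=14, proportions 0.142857, 0.071429, 0.071429, 0.071429, 0.071429, 0.071429, 0.071429, 0.071429, 0.285714, 0.071429, giving H' = 2.143952.
Difference = |1.920001 − 2.143952| = 0.223951, i.e. 0.2240 to 4 decimal places.

0.2240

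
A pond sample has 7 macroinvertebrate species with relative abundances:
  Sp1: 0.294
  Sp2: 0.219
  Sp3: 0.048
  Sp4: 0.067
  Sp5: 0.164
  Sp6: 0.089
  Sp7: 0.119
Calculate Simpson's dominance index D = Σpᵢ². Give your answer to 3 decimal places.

D = 0.294² + 0.219² + 0.048² + 0.067² + 0.164² + 0.089² + 0.119² = 0.08644 + 0.04796 + 0.00230 + 0.00449 + 0.02690 + 0.00792 + 0.01416 = 0.19017 (working shown to 5 dp, full precision carried).
To 3 decimal places, D = 0.190.

0.190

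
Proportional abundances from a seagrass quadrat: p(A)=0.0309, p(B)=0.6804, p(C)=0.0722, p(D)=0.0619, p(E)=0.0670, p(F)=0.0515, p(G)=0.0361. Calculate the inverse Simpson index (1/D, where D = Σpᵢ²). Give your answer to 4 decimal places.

2.0773

D = 0.0309² + 0.6804² + 0.0722² + 0.0619² + 0.067² + 0.0515² + 0.0361² = 0.0009548 + 0.4629442 + 0.0052128 + 0.0038316 + 0.0044890 + 0.0026522 + 0.0013032 = 0.4813879 (working shown to 7 dp, full precision carried).
So 1/D = 2.077327, i.e. 2.0773 to 4 decimal places.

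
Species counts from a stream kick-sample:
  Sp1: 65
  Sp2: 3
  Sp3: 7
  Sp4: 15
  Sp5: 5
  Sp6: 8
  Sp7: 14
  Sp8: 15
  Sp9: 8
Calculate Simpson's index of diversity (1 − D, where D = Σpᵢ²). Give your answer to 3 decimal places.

0.741

Total N = 65+3+7+15+5+8+14+15+8 = 140, so the proportions are 0.46429, 0.02143, 0.05, 0.10714, 0.03571, 0.05714, 0.1, 0.10714, 0.05714 (working shown to 5 dp, full precision carried).
D = 0.46429² + 0.02143² + 0.05² + 0.10714² + 0.03571² + 0.05714² + 0.1² + 0.10714² + 0.05714² = 0.21556 + 0.00046 + 0.00250 + 0.01148 + 0.00128 + 0.00327 + 0.01000 + 0.01148 + 0.00327 = 0.25929.
So 1 − D = 0.74071, i.e. 0.741 to 3 decimal places.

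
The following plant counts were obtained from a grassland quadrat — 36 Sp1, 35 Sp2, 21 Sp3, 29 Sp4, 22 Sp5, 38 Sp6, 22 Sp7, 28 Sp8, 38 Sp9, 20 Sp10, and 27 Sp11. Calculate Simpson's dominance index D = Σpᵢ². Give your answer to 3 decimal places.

0.096

Total N = 36+35+21+29+22+38+22+28+38+20+27 = 316, so the proportions are 0.11392, 0.11076, 0.06646, 0.09177, 0.06962, 0.12025, 0.06962, 0.08861, 0.12025, 0.06329, 0.08544 (working shown to 5 dp, full precision carried).
D = 0.11392² + 0.11076² + 0.06646² + 0.09177² + 0.06962² + 0.12025² + 0.06962² + 0.08861² + 0.12025² + 0.06329² + 0.08544² = 0.01298 + 0.01227 + 0.00442 + 0.00842 + 0.00485 + 0.01446 + 0.00485 + 0.00785 + 0.01446 + 0.00401 + 0.00730 = 0.09586.
To 3 decimal places, D = 0.096.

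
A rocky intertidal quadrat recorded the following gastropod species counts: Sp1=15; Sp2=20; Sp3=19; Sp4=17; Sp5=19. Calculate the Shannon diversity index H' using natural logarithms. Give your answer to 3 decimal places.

Total N = 15+20+19+17+19 = 90, so the proportions are 0.16667, 0.22222, 0.21111, 0.18889, 0.21111 (working shown to 5 dp, full precision carried).
Each pᵢ ln pᵢ term: 0.16667×(-1.79176)=-0.29863, 0.22222×(-1.50408)=-0.33424, 0.21111×(-1.55537)=-0.32836, 0.18889×(-1.66660)=-0.31480, 0.21111×(-1.55537)=-0.32836.
Sum = -1.60438, so H' = 1.604.

1.604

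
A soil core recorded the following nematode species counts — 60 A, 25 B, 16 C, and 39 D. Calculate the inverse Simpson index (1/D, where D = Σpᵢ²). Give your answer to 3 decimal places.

3.266

Total N = 60+25+16+39 = 140, so the proportions are 0.4285714, 0.1785714, 0.1142857, 0.2785714 (working shown to 7 dp, full precision carried).
D = 0.4285714² + 0.1785714² + 0.1142857² + 0.2785714² = 0.1836735 + 0.0318878 + 0.0130612 + 0.0776020 = 0.3062245.
So 1/D = 3.26558, i.e. 3.266 to 3 decimal places.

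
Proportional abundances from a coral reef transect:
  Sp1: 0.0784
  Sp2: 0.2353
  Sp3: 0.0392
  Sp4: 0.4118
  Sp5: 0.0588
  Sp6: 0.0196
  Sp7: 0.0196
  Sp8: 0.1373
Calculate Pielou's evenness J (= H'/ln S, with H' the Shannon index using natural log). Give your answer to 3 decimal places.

0.782

H' = −Σ pᵢ ln pᵢ = −((-0.19960) + (-0.34045) + (-0.12697) + (-0.36536) + (-0.16662) + (-0.07707) + (-0.07707) + (-0.27262)) = 1.62576 (working shown to 5 dp, full precision carried).
With S = 8 species, ln S = 2.07944, so J = 1.62576/2.07944 = 0.78183, i.e. 0.782 to 3 decimal places.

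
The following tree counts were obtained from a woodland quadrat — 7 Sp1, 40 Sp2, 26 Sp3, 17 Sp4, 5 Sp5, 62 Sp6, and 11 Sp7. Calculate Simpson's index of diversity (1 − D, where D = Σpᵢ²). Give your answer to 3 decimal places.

Total N = 7+40+26+17+5+62+11 = 168, so the proportions are 0.04167, 0.2381, 0.15476, 0.10119, 0.02976, 0.36905, 0.06548 (working shown to 5 dp, full precision carried).
D = 0.04167² + 0.2381² + 0.15476² + 0.10119² + 0.02976² + 0.36905² + 0.06548² = 0.00174 + 0.05669 + 0.02395 + 0.01024 + 0.00089 + 0.13620 + 0.00429 = 0.23399.
So 1 − D = 0.76601, i.e. 0.766 to 3 decimal places.

0.766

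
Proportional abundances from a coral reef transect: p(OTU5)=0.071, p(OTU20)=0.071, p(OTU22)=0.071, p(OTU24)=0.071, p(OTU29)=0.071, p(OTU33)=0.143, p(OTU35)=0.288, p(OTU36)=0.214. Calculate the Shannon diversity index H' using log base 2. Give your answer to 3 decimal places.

Each pᵢ log₂ pᵢ term (working shown to 5 dp, full precision carried): 0.071×(-3.81604)=-0.27094, 0.071×(-3.81604)=-0.27094, 0.071×(-3.81604)=-0.27094, 0.071×(-3.81604)=-0.27094, 0.071×(-3.81604)=-0.27094, 0.143×(-2.80591)=-0.40125, 0.288×(-1.79586)=-0.51721, 0.214×(-2.22432)=-0.47600.
Sum = -2.74915, so H' = 2.749.

2.749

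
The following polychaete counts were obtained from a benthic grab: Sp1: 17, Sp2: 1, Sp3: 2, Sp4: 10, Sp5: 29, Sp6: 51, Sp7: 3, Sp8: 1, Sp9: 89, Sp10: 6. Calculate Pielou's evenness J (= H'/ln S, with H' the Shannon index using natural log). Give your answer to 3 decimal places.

Total N = 17+1+2+10+29+51+3+1+89+6 = 209, so the proportions are 0.08134, 0.00478, 0.00957, 0.04785, 0.13876, 0.24402, 0.01435, 0.00478, 0.42584, 0.02871 (working shown to 5 dp, full precision carried).
H' = −Σ pᵢ ln pᵢ = −((-0.20409) + (-0.02556) + (-0.04449) + (-0.14544) + (-0.27405) + (-0.34419) + (-0.06091) + (-0.02556) + (-0.36354) + (-0.10193)) = 1.58977.
With S = 10 species, ln S = 2.30259, so J = 1.58977/2.30259 = 0.69043, i.e. 0.690 to 3 decimal places.

0.690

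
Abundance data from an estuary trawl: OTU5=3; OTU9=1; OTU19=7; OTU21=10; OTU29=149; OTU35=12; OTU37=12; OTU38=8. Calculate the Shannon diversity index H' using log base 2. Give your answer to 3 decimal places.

1.503

Total N = 3+1+7+10+149+12+12+8 = 202, so the proportions are 0.01485, 0.00495, 0.03465, 0.0495, 0.73762, 0.05941, 0.05941, 0.0396 (working shown to 5 dp, full precision carried).
Each pᵢ log₂ pᵢ term: 0.01485×(-6.07325)=-0.09020, 0.00495×(-7.65821)=-0.03791, 0.03465×(-4.85086)=-0.16810, 0.0495×(-4.33628)=-0.21467, 0.73762×(-0.43904)=-0.32385, 0.05941×(-4.07325)=-0.24198, 0.05941×(-4.07325)=-0.24198, 0.0396×(-4.65821)=-0.18448.
Sum = -1.50316, so H' = 1.503.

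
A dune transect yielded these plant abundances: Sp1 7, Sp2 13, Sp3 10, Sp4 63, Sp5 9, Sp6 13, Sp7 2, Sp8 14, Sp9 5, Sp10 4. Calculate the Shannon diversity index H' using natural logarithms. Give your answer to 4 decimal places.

1.8270

Total N = 7+13+10+63+9+13+2+14+5+4 = 140, so the proportions are 0.05, 0.092857, 0.071429, 0.45, 0.064286, 0.092857, 0.014286, 0.1, 0.035714, 0.028571 (working shown to 6 dp, full precision carried).
Each pᵢ ln pᵢ term: 0.05×(-2.995732)=-0.149787, 0.092857×(-2.376693)=-0.220693, 0.071429×(-2.639057)=-0.188504, 0.45×(-0.798508)=-0.359328, 0.064286×(-2.744418)=-0.176427, 0.092857×(-2.376693)=-0.220693, 0.014286×(-4.248495)=-0.060693, 0.1×(-2.302585)=-0.230259, 0.035714×(-3.332205)=-0.119007, 0.028571×(-3.555348)=-0.101581.
Sum = -1.826972, so H' = 1.8270.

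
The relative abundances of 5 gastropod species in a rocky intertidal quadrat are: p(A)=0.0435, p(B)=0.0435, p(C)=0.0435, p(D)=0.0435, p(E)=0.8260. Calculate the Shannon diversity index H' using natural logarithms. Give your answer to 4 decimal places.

0.7034

Each pᵢ ln pᵢ term (working shown to 6 dp, full precision carried): 0.0435×(-3.134994)=-0.136372, 0.0435×(-3.134994)=-0.136372, 0.0435×(-3.134994)=-0.136372, 0.0435×(-3.134994)=-0.136372, 0.826×(-0.191161)=-0.157899.
Sum = -0.703388, so H' = 0.7034.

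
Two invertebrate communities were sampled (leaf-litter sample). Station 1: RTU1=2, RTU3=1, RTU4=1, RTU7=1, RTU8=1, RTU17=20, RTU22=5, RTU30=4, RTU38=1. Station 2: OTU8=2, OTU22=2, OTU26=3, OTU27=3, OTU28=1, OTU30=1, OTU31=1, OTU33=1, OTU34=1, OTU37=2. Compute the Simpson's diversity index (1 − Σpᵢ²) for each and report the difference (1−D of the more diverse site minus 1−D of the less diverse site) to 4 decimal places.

0.2261

Station 1: N=36, proportions 0.055556, 0.027778, 0.027778, 0.027778, 0.027778, 0.555556, 0.138889, 0.111111, 0.027778, giving 1−D = 0.652778 (working shown to 6 dp, full precision carried).
Station 2: N=17, proportions 0.117647, 0.117647, 0.176471, 0.176471, 0.058824, 0.058824, 0.058824, 0.058824, 0.058824, 0.117647, giving 1−D = 0.878893.
Difference = |0.652778 − 0.878893| = 0.226115, i.e. 0.2261 to 4 decimal places.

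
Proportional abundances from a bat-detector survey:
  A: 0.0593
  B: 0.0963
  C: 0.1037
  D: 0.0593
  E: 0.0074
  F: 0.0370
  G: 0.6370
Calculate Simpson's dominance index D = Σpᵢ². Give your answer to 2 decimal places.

0.43

D = 0.0593² + 0.0963² + 0.1037² + 0.0593² + 0.0074² + 0.037² + 0.637² = 0.0035 + 0.0093 + 0.0108 + 0.0035 + 0.0001 + 0.0014 + 0.4058 = 0.4343 (working shown to 4 dp, full precision carried).
To 2 decimal places, D = 0.43.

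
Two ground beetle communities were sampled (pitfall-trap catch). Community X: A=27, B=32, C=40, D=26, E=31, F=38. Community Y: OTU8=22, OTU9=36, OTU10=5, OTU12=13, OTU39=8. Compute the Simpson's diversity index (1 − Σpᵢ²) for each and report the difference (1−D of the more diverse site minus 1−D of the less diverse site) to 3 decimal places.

0.118

Community X: N=194, proportions 0.13918, 0.16495, 0.20619, 0.13402, 0.15979, 0.19588, giving 1−D = 0.82905 (working shown to 5 dp, full precision carried).
Community Y: N=84, proportions 0.2619, 0.42857, 0.05952, 0.15476, 0.09524, giving 1−D = 0.71117.
Difference = |0.82905 − 0.71117| = 0.11788, i.e. 0.118 to 3 decimal places.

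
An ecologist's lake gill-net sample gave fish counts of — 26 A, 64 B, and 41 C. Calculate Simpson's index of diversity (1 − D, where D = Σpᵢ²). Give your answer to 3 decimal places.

Total N = 26+64+41 = 131, so the proportions are 0.19847, 0.48855, 0.31298 (working shown to 5 dp, full precision carried).
D = 0.19847² + 0.48855² + 0.31298² = 0.03939 + 0.23868 + 0.09795 = 0.37603.
So 1 − D = 0.62397, i.e. 0.624 to 3 decimal places.

0.624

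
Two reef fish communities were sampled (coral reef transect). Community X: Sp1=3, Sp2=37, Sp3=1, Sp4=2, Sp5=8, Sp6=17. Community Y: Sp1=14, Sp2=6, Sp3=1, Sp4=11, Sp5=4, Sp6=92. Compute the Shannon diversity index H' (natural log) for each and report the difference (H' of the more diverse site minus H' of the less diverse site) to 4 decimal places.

0.2530

Community X: N=68, proportions 0.044118, 0.544118, 0.014706, 0.029412, 0.117647, 0.25, giving H' = 1.232945 (working shown to 6 dp, full precision carried).
Community Y: N=128, proportions 0.109375, 0.046875, 0.007812, 0.085938, 0.03125, 0.71875, giving H' = 0.979968.
Difference = |1.232945 − 0.979968| = 0.252977, i.e. 0.2530 to 4 decimal places.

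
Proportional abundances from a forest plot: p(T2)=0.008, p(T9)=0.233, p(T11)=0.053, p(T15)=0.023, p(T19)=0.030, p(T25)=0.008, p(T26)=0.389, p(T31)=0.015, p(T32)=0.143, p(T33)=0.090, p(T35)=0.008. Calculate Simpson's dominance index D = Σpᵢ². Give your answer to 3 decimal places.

0.239

D = 0.008² + 0.233² + 0.053² + 0.023² + 0.03² + 0.008² + 0.389² + 0.015² + 0.143² + 0.09² + 0.008² = 0.00006 + 0.05429 + 0.00281 + 0.00053 + 0.00090 + 0.00006 + 0.15132 + 0.00022 + 0.02045 + 0.00810 + 0.00006 = 0.23881 (working shown to 5 dp, full precision carried).
To 3 decimal places, D = 0.239.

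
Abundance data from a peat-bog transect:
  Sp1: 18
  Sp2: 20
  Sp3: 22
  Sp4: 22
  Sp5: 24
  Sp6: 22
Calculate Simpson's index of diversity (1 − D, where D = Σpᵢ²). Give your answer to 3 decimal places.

0.832

Total N = 18+20+22+22+24+22 = 128, so the proportions are 0.14062, 0.15625, 0.17188, 0.17188, 0.1875, 0.17188 (working shown to 5 dp, full precision carried).
D = 0.14062² + 0.15625² + 0.17188² + 0.17188² + 0.1875² + 0.17188² = 0.01978 + 0.02441 + 0.02954 + 0.02954 + 0.03516 + 0.02954 = 0.16797.
So 1 − D = 0.83203, i.e. 0.832 to 3 decimal places.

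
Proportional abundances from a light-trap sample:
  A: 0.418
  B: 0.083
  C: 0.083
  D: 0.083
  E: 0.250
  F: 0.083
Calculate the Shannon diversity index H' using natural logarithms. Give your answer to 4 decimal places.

1.5375

Each pᵢ ln pᵢ term (working shown to 6 dp, full precision carried): 0.418×(-0.872274)=-0.364610, 0.083×(-2.488915)=-0.206580, 0.083×(-2.488915)=-0.206580, 0.083×(-2.488915)=-0.206580, 0.25×(-1.386294)=-0.346574, 0.083×(-2.488915)=-0.206580.
Sum = -1.537504, so H' = 1.5375.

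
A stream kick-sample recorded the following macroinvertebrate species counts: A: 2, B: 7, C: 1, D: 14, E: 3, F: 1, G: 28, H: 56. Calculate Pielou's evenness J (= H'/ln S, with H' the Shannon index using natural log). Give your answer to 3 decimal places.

Total N = 2+7+1+14+3+1+28+56 = 112, so the proportions are 0.01786, 0.0625, 0.00893, 0.125, 0.02679, 0.00893, 0.25, 0.5 (working shown to 5 dp, full precision carried).
H' = −Σ pᵢ ln pᵢ = −((-0.07188) + (-0.17329) + (-0.04213) + (-0.25993) + (-0.09696) + (-0.04213) + (-0.34657) + (-0.34657)) = 1.37947.
With S = 8 species, ln S = 2.07944, so J = 1.37947/2.07944 = 0.66338, i.e. 0.663 to 3 decimal places.

0.663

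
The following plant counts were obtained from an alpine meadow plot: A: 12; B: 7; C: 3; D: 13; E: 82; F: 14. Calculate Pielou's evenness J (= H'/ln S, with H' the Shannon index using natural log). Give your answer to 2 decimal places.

Total N = 12+7+3+13+82+14 = 131, so the proportions are 0.0916, 0.0534, 0.0229, 0.0992, 0.626, 0.1069 (working shown to 4 dp, full precision carried).
H' = −Σ pᵢ ln pᵢ = −((-0.2190) + (-0.1565) + (-0.0865) + (-0.2293) + (-0.2932) + (-0.2390)) = 1.2235.
With S = 6 species, ln S = 1.7918, so J = 1.2235/1.7918 = 0.6828, i.e. 0.68 to 2 decimal places.

0.68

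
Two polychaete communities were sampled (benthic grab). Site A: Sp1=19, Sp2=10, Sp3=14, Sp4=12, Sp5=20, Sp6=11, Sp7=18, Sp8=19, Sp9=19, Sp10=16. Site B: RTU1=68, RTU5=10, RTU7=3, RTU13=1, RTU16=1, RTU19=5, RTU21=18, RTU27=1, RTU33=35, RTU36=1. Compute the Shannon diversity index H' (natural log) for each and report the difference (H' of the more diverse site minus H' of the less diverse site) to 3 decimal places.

Site A: N=158, proportions 0.12025, 0.06329, 0.08861, 0.07595, 0.12658, 0.06962, 0.11392, 0.12025, 0.12025, 0.10127, giving H' = 2.27586 (working shown to 5 dp, full precision carried).
Site B: N=143, proportions 0.47552, 0.06993, 0.02098, 0.00699, 0.00699, 0.03497, 0.12587, 0.00699, 0.24476, 0.00699, giving H' = 1.48201.
Difference = |2.27586 − 1.48201| = 0.79385, i.e. 0.794 to 3 decimal places.

0.794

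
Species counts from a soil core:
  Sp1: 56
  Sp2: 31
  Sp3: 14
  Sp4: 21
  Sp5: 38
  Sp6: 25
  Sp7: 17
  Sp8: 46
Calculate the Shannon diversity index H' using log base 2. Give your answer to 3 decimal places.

2.860

Total N = 56+31+14+21+38+25+17+46 = 248, so the proportions are 0.22581, 0.125, 0.05645, 0.08468, 0.15323, 0.10081, 0.06855, 0.18548 (working shown to 5 dp, full precision carried).
Each pᵢ log₂ pᵢ term: 0.22581×(-2.14684)=-0.48477, 0.125×(-3.00000)=-0.37500, 0.05645×(-4.14684)=-0.23410, 0.08468×(-3.56188)=-0.30161, 0.15323×(-2.70627)=-0.41467, 0.10081×(-3.31034)=-0.33370, 0.06855×(-3.86673)=-0.26506, 0.18548×(-2.43063)=-0.45084.
Sum = -2.85975, so H' = 2.860.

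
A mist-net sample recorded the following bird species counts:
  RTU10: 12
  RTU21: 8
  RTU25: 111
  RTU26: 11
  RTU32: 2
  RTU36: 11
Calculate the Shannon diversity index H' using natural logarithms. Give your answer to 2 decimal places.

1.02

Total N = 12+8+111+11+2+11 = 155, so the proportions are 0.0774, 0.0516, 0.7161, 0.071, 0.0129, 0.071 (working shown to 4 dp, full precision carried).
Each pᵢ ln pᵢ term: 0.0774×(-2.5585)=-0.1981, 0.0516×(-2.9640)=-0.1530, 0.7161×(-0.3339)=-0.2391, 0.071×(-2.6455)=-0.1877, 0.0129×(-4.3503)=-0.0561, 0.071×(-2.6455)=-0.1877.
Sum = -1.0218, so H' = 1.02.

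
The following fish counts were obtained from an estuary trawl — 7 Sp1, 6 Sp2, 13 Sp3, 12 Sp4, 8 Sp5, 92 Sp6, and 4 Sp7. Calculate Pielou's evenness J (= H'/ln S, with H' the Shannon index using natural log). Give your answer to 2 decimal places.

Total N = 7+6+13+12+8+92+4 = 142, so the proportions are 0.0493, 0.0423, 0.0915, 0.0845, 0.0563, 0.6479, 0.0282 (working shown to 4 dp, full precision carried).
H' = −Σ pᵢ ln pᵢ = −((-0.1484) + (-0.1337) + (-0.2189) + (-0.2088) + (-0.1620) + (-0.2812) + (-0.1006)) = 1.2536.
With S = 7 species, ln S = 1.9459, so J = 1.2536/1.9459 = 0.6442, i.e. 0.64 to 2 decimal places.

0.64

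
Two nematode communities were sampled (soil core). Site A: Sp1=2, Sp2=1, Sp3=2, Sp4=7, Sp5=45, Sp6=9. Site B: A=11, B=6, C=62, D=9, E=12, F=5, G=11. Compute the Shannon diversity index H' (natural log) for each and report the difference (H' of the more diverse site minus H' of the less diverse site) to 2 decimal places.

Site A: N=66, proportions 0.0303, 0.0152, 0.0303, 0.1061, 0.6818, 0.1364, giving H' = 1.0462 (working shown to 4 dp, full precision carried).
Site B: N=116, proportions 0.0948, 0.0517, 0.5345, 0.0776, 0.1034, 0.0431, 0.0948, giving H' = 1.5034.
Difference = |1.0462 − 1.5034| = 0.4572, i.e. 0.46 to 2 decimal places.

0.46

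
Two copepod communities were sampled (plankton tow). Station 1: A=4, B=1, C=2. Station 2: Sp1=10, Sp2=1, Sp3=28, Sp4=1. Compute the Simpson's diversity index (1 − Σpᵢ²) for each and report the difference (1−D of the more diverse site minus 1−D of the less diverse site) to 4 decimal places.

Station 1: N=7, proportions 0.571429, 0.142857, 0.285714, giving 1−D = 0.571429 (working shown to 6 dp, full precision carried).
Station 2: N=40, proportions 0.25, 0.025, 0.7, 0.025, giving 1−D = 0.446250.
Difference = |0.571429 − 0.446250| = 0.125179, i.e. 0.1252 to 4 decimal places.

0.1252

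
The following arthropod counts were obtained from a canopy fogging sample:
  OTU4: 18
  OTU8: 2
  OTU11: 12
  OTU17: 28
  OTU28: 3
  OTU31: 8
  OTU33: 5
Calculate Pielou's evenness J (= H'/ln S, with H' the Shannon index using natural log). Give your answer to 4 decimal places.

0.8427

Total N = 18+2+12+28+3+8+5 = 76, so the proportions are 0.236842, 0.026316, 0.157895, 0.368421, 0.039474, 0.105263, 0.065789 (working shown to 6 dp, full precision carried).
H' = −Σ pᵢ ln pᵢ = −((-0.341138) + (-0.095726) + (-0.291446) + (-0.367879) + (-0.127584) + (-0.236978) + (-0.179033)) = 1.639784.
With S = 7 species, ln S = 1.945910, so J = 1.639784/1.945910 = 0.842682, i.e. 0.8427 to 4 decimal places.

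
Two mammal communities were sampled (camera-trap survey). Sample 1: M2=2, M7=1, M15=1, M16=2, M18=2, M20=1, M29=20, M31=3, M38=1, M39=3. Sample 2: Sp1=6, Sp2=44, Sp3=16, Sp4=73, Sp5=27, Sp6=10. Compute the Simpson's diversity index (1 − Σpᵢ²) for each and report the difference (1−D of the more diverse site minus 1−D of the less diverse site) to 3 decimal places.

0.064

Sample 1: N=36, proportions 0.05556, 0.02778, 0.02778, 0.05556, 0.05556, 0.02778, 0.55556, 0.08333, 0.02778, 0.08333, giving 1−D = 0.66512 (working shown to 5 dp, full precision carried).
Sample 2: N=176, proportions 0.03409, 0.25, 0.09091, 0.41477, 0.15341, 0.05682, giving 1−D = 0.72927.
Difference = |0.66512 − 0.72927| = 0.06415, i.e. 0.064 to 3 decimal places.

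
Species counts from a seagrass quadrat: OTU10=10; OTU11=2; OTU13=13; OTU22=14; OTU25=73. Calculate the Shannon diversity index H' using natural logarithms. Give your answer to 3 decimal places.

Total N = 10+2+13+14+73 = 112, so the proportions are 0.08929, 0.01786, 0.11607, 0.125, 0.65179 (working shown to 5 dp, full precision carried).
Each pᵢ ln pᵢ term: 0.08929×(-2.41591)=-0.21571, 0.01786×(-4.02535)=-0.07188, 0.11607×(-2.15355)=-0.24997, 0.125×(-2.07944)=-0.25993, 0.65179×(-0.42804)=-0.27899.
Sum = -1.07647, so H' = 1.076.

1.076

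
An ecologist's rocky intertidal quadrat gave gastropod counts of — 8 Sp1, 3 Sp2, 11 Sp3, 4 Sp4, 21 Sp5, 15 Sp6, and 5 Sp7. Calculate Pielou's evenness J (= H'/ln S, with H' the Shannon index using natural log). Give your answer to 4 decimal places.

Total N = 8+3+11+4+21+15+5 = 67, so the proportions are 0.119403, 0.044776, 0.164179, 0.059701, 0.313433, 0.223881, 0.074627 (working shown to 6 dp, full precision carried).
H' = −Σ pᵢ ln pᵢ = −((-0.253761) + (-0.139078) + (-0.296638) + (-0.168263) + (-0.363635) + (-0.335069) + (-0.193676)) = 1.750121.
With S = 7 species, ln S = 1.945910, so J = 1.750121/1.945910 = 0.899384, i.e. 0.8994 to 4 decimal places.

0.8994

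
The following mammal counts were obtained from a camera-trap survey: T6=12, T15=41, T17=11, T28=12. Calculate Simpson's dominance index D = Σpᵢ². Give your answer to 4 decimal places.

0.3618

Total N = 12+41+11+12 = 76, so the proportions are 0.157895, 0.539474, 0.144737, 0.157895 (working shown to 6 dp, full precision carried).
D = 0.157895² + 0.539474² + 0.144737² + 0.157895² = 0.024931 + 0.291032 + 0.020949 + 0.024931 = 0.361842.
To 4 decimal places, D = 0.3618.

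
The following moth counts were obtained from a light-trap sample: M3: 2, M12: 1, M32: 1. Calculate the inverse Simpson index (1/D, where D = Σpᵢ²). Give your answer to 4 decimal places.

Total N = 2+1+1 = 4, so the proportions are 0.5, 0.25, 0.25 (working shown to 7 dp, full precision carried).
D = 0.5² + 0.25² + 0.25² = 0.2500000 + 0.0625000 + 0.0625000 = 0.3750000.
So 1/D = 2.666667, i.e. 2.6667 to 4 decimal places.

2.6667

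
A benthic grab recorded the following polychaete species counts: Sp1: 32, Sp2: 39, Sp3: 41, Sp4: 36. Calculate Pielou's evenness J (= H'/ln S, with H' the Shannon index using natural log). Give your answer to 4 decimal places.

0.9969

Total N = 32+39+41+36 = 148, so the proportions are 0.216216, 0.263514, 0.277027, 0.243243 (working shown to 6 dp, full precision carried).
H' = −Σ pᵢ ln pᵢ = −((-0.331130) + (-0.351435) + (-0.355603) + (-0.343871)) = 1.382039.
With S = 4 species, ln S = 1.386294, so J = 1.382039/1.386294 = 0.996931, i.e. 0.9969 to 4 decimal places.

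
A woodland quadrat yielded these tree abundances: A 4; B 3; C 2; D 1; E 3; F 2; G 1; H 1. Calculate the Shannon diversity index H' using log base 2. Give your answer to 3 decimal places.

Total N = 4+3+2+1+3+2+1+1 = 17, so the proportions are 0.23529, 0.17647, 0.11765, 0.05882, 0.17647, 0.11765, 0.05882, 0.05882 (working shown to 5 dp, full precision carried).
Each pᵢ log₂ pᵢ term: 0.23529×(-2.08746)=-0.49117, 0.17647×(-2.50250)=-0.44162, 0.11765×(-3.08746)=-0.36323, 0.05882×(-4.08746)=-0.24044, 0.17647×(-2.50250)=-0.44162, 0.11765×(-3.08746)=-0.36323, 0.05882×(-4.08746)=-0.24044, 0.05882×(-4.08746)=-0.24044.
Sum = -2.82218, so H' = 2.822.

2.822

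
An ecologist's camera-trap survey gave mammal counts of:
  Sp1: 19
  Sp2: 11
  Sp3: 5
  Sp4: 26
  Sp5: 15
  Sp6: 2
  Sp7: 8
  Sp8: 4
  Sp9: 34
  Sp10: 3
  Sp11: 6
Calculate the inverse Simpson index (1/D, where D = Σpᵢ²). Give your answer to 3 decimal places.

Total N = 19+11+5+26+15+2+8+4+34+3+6 = 133, so the proportions are 0.1428571, 0.0827068, 0.037594, 0.1954887, 0.112782, 0.0150376, 0.0601504, 0.0300752, 0.2556391, 0.0225564, 0.0451128 (working shown to 7 dp, full precision carried).
D = 0.1428571² + 0.0827068² + 0.037594² + 0.1954887² + 0.112782² + 0.0150376² + 0.0601504² + 0.0300752² + 0.2556391² + 0.0225564² + 0.0451128² = 0.0204082 + 0.0068404 + 0.0014133 + 0.0382158 + 0.0127198 + 0.0002261 + 0.0036181 + 0.0009045 + 0.0653513 + 0.0005088 + 0.0020352 = 0.1522415.
So 1/D = 6.56851, i.e. 6.569 to 3 decimal places.

6.569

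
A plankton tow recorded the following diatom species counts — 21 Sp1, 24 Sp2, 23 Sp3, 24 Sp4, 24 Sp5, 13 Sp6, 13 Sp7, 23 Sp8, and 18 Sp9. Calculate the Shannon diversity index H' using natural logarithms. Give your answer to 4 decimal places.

2.1729

Total N = 21+24+23+24+24+13+13+23+18 = 183, so the proportions are 0.114754, 0.131148, 0.125683, 0.131148, 0.131148, 0.071038, 0.071038, 0.125683, 0.098361 (working shown to 6 dp, full precision carried).
Each pᵢ ln pᵢ term: 0.114754×(-2.164964)=-0.248438, 0.131148×(-2.031432)=-0.266417, 0.125683×(-2.073992)=-0.260666, 0.131148×(-2.031432)=-0.266417, 0.131148×(-2.031432)=-0.266417, 0.071038×(-2.644537)=-0.187863, 0.071038×(-2.644537)=-0.187863, 0.125683×(-2.073992)=-0.260666, 0.098361×(-2.319114)=-0.228110.
Sum = -2.172858, so H' = 2.1729.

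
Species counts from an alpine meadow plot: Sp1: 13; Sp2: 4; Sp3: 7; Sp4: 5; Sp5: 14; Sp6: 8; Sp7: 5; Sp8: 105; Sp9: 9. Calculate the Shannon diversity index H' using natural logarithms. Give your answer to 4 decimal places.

Total N = 13+4+7+5+14+8+5+105+9 = 170, so the proportions are 0.076471, 0.023529, 0.041176, 0.029412, 0.082353, 0.047059, 0.029412, 0.617647, 0.052941 (working shown to 6 dp, full precision carried).
Each pᵢ ln pᵢ term: 0.076471×(-2.570849)=-0.196594, 0.023529×(-3.749504)=-0.088224, 0.041176×(-3.189888)=-0.131348, 0.029412×(-3.526361)=-0.103716, 0.082353×(-2.496741)=-0.205614, 0.047059×(-3.056357)=-0.143829, 0.029412×(-3.526361)=-0.103716, 0.617647×(-0.481838)=-0.297606, 0.052941×(-2.938574)=-0.155572.
Sum = -1.426219, so H' = 1.4262.

1.4262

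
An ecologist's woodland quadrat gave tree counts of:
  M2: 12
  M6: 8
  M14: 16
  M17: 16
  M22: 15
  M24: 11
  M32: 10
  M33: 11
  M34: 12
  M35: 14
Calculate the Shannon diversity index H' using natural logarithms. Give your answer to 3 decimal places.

2.282

Total N = 12+8+16+16+15+11+10+11+12+14 = 125, so the proportions are 0.096, 0.064, 0.128, 0.128, 0.12, 0.088, 0.08, 0.088, 0.096, 0.112 (working shown to 5 dp, full precision carried).
Each pᵢ ln pᵢ term: 0.096×(-2.34341)=-0.22497, 0.064×(-2.74887)=-0.17593, 0.128×(-2.05573)=-0.26313, 0.128×(-2.05573)=-0.26313, 0.12×(-2.12026)=-0.25443, 0.088×(-2.43042)=-0.21388, 0.08×(-2.52573)=-0.20206, 0.088×(-2.43042)=-0.21388, 0.096×(-2.34341)=-0.22497, 0.112×(-2.18926)=-0.24520.
Sum = -2.28157, so H' = 2.282.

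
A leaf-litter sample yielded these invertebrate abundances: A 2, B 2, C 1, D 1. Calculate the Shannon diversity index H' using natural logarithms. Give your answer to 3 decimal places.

Total N = 2+2+1+1 = 6, so the proportions are 0.33333, 0.33333, 0.16667, 0.16667 (working shown to 5 dp, full precision carried).
Each pᵢ ln pᵢ term: 0.33333×(-1.09861)=-0.36620, 0.33333×(-1.09861)=-0.36620, 0.16667×(-1.79176)=-0.29863, 0.16667×(-1.79176)=-0.29863.
Sum = -1.32966, so H' = 1.330.

1.330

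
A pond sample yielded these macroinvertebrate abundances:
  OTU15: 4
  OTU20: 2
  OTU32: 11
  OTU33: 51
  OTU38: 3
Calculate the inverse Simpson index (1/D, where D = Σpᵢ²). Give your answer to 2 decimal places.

1.83

Total N = 4+2+11+51+3 = 71, so the proportions are 0.05634, 0.02817, 0.15493, 0.71831, 0.04225 (working shown to 5 dp, full precision carried).
D = 0.05634² + 0.02817² + 0.15493² + 0.71831² + 0.04225² = 0.00317 + 0.00079 + 0.02400 + 0.51597 + 0.00179 = 0.54573.
So 1/D = 1.8324, i.e. 1.83 to 2 decimal places.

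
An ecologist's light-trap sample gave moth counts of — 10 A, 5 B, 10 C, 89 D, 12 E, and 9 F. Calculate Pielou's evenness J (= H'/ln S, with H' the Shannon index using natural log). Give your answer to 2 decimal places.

0.66

Total N = 10+5+10+89+12+9 = 135, so the proportions are 0.0741, 0.037, 0.0741, 0.6593, 0.0889, 0.0667 (working shown to 4 dp, full precision carried).
H' = −Σ pᵢ ln pᵢ = −((-0.1928) + (-0.1221) + (-0.1928) + (-0.2747) + (-0.2151) + (-0.1805)) = 1.1780.
With S = 6 species, ln S = 1.7918, so J = 1.1780/1.7918 = 0.6575, i.e. 0.66 to 2 decimal places.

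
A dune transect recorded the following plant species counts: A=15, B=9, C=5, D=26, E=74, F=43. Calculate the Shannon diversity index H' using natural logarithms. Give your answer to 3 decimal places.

1.465

Total N = 15+9+5+26+74+43 = 172, so the proportions are 0.08721, 0.05233, 0.02907, 0.15116, 0.43023, 0.25 (working shown to 5 dp, full precision carried).
Each pᵢ ln pᵢ term: 0.08721×(-2.43944)=-0.21274, 0.05233×(-2.95027)=-0.15437, 0.02907×(-3.53806)=-0.10285, 0.15116×(-1.88940)=-0.28561, 0.43023×(-0.84343)=-0.36287, 0.25×(-1.38629)=-0.34657.
Sum = -1.46502, so H' = 1.465.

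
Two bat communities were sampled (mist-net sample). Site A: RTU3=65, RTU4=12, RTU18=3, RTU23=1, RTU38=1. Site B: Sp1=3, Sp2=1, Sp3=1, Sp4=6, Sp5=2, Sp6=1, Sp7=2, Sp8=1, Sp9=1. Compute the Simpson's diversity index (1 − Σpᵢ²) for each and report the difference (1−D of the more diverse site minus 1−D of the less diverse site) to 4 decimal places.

Site A: N=82, proportions 0.792683, 0.146341, 0.036585, 0.012195, 0.012195, giving 1−D = 0.348602 (working shown to 6 dp, full precision carried).
Site B: N=18, proportions 0.166667, 0.055556, 0.055556, 0.333333, 0.111111, 0.055556, 0.111111, 0.055556, 0.055556, giving 1−D = 0.820988.
Difference = |0.348602 − 0.820988| = 0.472386, i.e. 0.4724 to 4 decimal places.

0.4724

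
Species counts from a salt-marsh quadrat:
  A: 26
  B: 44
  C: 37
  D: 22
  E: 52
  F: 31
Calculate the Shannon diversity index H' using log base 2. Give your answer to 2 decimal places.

2.52

Total N = 26+44+37+22+52+31 = 212, so the proportions are 0.1226, 0.2075, 0.1745, 0.1038, 0.2453, 0.1462 (working shown to 4 dp, full precision carried).
Each pᵢ log₂ pᵢ term: 0.1226×(-3.0275)=-0.3713, 0.2075×(-2.2685)=-0.4708, 0.1745×(-2.5185)=-0.4395, 0.1038×(-3.2685)=-0.3392, 0.2453×(-2.0275)=-0.4973, 0.1462×(-2.7737)=-0.4056.
Sum = -2.5237, so H' = 2.52.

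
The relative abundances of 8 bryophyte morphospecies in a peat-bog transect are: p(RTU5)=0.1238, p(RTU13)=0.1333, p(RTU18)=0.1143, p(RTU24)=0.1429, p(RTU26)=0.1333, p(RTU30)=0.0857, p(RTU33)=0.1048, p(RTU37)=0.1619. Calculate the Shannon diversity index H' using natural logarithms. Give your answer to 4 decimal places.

2.0635

Each pᵢ ln pᵢ term (working shown to 6 dp, full precision carried): 0.1238×(-2.089088)=-0.258629, 0.1333×(-2.015153)=-0.268620, 0.1143×(-2.168929)=-0.247909, 0.1429×(-1.945610)=-0.278028, 0.1333×(-2.015153)=-0.268620, 0.0857×(-2.456902)=-0.210557, 0.1048×(-2.255702)=-0.236398, 0.1619×(-1.820776)=-0.294784.
Sum = -2.063543, so H' = 2.0635.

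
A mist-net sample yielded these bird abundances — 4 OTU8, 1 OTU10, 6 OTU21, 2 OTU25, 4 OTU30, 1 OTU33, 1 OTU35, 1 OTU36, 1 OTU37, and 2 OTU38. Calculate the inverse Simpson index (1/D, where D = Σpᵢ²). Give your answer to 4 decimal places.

Total N = 4+1+6+2+4+1+1+1+1+2 = 23, so the proportions are 0.17391304, 0.04347826, 0.26086957, 0.08695652, 0.17391304, 0.04347826, 0.04347826, 0.04347826, 0.04347826, 0.08695652 (working shown to 8 dp, full precision carried).
D = 0.17391304² + 0.04347826² + 0.26086957² + 0.08695652² + 0.17391304² + 0.04347826² + 0.04347826² + 0.04347826² + 0.04347826² + 0.08695652² = 0.03024575 + 0.00189036 + 0.06805293 + 0.00756144 + 0.03024575 + 0.00189036 + 0.00189036 + 0.00189036 + 0.00189036 + 0.00756144 = 0.15311909.
So 1/D = 6.530864, i.e. 6.5309 to 4 decimal places.

6.5309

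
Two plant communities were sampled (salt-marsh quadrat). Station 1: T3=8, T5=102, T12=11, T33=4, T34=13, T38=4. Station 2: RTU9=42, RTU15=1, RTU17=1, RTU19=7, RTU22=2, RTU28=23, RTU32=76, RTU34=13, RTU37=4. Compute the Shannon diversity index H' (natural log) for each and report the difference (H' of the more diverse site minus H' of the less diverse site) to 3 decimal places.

0.490

Station 1: N=142, proportions 0.05634, 0.71831, 0.07746, 0.02817, 0.09155, 0.02817, giving H' = 1.01784 (working shown to 5 dp, full precision carried).
Station 2: N=169, proportions 0.24852, 0.00592, 0.00592, 0.04142, 0.01183, 0.13609, 0.4497, 0.07692, 0.02367, giving H' = 1.50782.
Difference = |1.01784 − 1.50782| = 0.48998, i.e. 0.490 to 3 decimal places.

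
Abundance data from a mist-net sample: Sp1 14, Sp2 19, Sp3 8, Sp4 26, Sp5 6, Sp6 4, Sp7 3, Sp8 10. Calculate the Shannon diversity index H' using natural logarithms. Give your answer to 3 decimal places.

1.868

Total N = 14+19+8+26+6+4+3+10 = 90, so the proportions are 0.15556, 0.21111, 0.08889, 0.28889, 0.06667, 0.04444, 0.03333, 0.11111 (working shown to 5 dp, full precision carried).
Each pᵢ ln pᵢ term: 0.15556×(-1.86075)=-0.28945, 0.21111×(-1.55537)=-0.32836, 0.08889×(-2.42037)=-0.21514, 0.28889×(-1.24171)=-0.35872, 0.06667×(-2.70805)=-0.18054, 0.04444×(-3.11352)=-0.13838, 0.03333×(-3.40120)=-0.11337, 0.11111×(-2.19722)=-0.24414.
Sum = -1.86809, so H' = 1.868.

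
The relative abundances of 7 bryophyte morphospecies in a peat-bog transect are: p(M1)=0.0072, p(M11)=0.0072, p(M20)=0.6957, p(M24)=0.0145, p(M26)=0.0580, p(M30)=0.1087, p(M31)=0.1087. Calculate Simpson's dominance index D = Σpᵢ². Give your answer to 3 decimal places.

0.511

D = 0.0072² + 0.0072² + 0.6957² + 0.0145² + 0.058² + 0.1087² + 0.1087² = 0.00005 + 0.00005 + 0.48400 + 0.00021 + 0.00336 + 0.01182 + 0.01182 = 0.51131 (working shown to 5 dp, full precision carried).
To 3 decimal places, D = 0.511.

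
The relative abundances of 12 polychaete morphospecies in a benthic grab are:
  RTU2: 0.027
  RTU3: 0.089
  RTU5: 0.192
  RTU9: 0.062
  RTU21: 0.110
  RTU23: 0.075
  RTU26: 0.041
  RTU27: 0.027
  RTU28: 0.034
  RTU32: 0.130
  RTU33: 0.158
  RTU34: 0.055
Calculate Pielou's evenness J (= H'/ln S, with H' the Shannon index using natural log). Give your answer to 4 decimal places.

0.9251

H' = −Σ pᵢ ln pᵢ = −((-0.097522) + (-0.215302) + (-0.316850) + (-0.172398) + (-0.242800) + (-0.194270) + (-0.130962) + (-0.097522) + (-0.114967) + (-0.265229) + (-0.291535) + (-0.159523)) = 2.298880 (working shown to 6 dp, full precision carried).
With S = 12 species, ln S = 2.484907, so J = 2.298880/2.484907 = 0.925137, i.e. 0.9251 to 4 decimal places.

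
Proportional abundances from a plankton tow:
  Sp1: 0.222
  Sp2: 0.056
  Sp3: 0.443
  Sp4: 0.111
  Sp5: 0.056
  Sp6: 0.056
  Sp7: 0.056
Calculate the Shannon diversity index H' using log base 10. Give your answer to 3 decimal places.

0.688

Each pᵢ log₁₀ pᵢ term (working shown to 5 dp, full precision carried): 0.222×(-0.65365)=-0.14511, 0.056×(-1.25181)=-0.07010, 0.443×(-0.35360)=-0.15664, 0.111×(-0.95468)=-0.10597, 0.056×(-1.25181)=-0.07010, 0.056×(-1.25181)=-0.07010, 0.056×(-1.25181)=-0.07010.
Sum = -0.68813, so H' = 0.688.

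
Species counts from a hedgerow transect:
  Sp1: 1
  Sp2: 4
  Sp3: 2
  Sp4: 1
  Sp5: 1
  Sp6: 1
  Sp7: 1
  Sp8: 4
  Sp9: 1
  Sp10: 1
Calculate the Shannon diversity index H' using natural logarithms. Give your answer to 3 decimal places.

Total N = 1+4+2+1+1+1+1+4+1+1 = 17, so the proportions are 0.05882, 0.23529, 0.11765, 0.05882, 0.05882, 0.05882, 0.05882, 0.23529, 0.05882, 0.05882 (working shown to 5 dp, full precision carried).
Each pᵢ ln pᵢ term: 0.05882×(-2.83321)=-0.16666, 0.23529×(-1.44692)=-0.34045, 0.11765×(-2.14007)=-0.25177, 0.05882×(-2.83321)=-0.16666, 0.05882×(-2.83321)=-0.16666, 0.05882×(-2.83321)=-0.16666, 0.05882×(-2.83321)=-0.16666, 0.23529×(-1.44692)=-0.34045, 0.05882×(-2.83321)=-0.16666, 0.05882×(-2.83321)=-0.16666.
Sum = -2.09929, so H' = 2.099.

2.099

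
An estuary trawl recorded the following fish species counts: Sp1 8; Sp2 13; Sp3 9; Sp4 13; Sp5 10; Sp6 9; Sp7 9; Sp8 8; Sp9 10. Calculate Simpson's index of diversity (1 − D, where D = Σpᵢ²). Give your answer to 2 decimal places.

Total N = 8+13+9+13+10+9+9+8+10 = 89, so the proportions are 0.0899, 0.1461, 0.1011, 0.1461, 0.1124, 0.1011, 0.1011, 0.0899, 0.1124 (working shown to 4 dp, full precision carried).
D = 0.0899² + 0.1461² + 0.1011² + 0.1461² + 0.1124² + 0.1011² + 0.1011² + 0.0899² + 0.1124² = 0.0081 + 0.0213 + 0.0102 + 0.0213 + 0.0126 + 0.0102 + 0.0102 + 0.0081 + 0.0126 = 0.1148.
So 1 − D = 0.8852, i.e. 0.89 to 2 decimal places.

0.89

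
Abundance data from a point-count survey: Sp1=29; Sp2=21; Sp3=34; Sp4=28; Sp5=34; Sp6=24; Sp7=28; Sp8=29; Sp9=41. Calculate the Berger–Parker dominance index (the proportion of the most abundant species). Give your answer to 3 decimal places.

0.153

Total N = 29+21+34+28+34+24+28+29+41 = 268, so the proportions are 0.10821, 0.07836, 0.12687, 0.10448, 0.12687, 0.08955, 0.10448, 0.10821, 0.15299 (working shown to 5 dp, full precision carried).
The largest proportion is 0.15299, i.e. d = 0.153 to 3 decimal places.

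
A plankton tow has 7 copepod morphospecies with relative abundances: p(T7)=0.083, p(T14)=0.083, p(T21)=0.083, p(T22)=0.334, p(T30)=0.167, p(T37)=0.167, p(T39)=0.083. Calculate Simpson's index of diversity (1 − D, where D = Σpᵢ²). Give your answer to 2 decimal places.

0.81

D = 0.083² + 0.083² + 0.083² + 0.334² + 0.167² + 0.167² + 0.083² = 0.0069 + 0.0069 + 0.0069 + 0.1116 + 0.0279 + 0.0279 + 0.0069 = 0.1949 (working shown to 4 dp, full precision carried).
So 1 − D = 0.8051, i.e. 0.81 to 2 decimal places.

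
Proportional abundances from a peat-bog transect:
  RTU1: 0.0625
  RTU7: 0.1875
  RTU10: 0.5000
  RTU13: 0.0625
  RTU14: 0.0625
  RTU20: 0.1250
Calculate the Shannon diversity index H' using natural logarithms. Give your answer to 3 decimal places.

1.440

Each pᵢ ln pᵢ term (working shown to 5 dp, full precision carried): 0.0625×(-2.77259)=-0.17329, 0.1875×(-1.67398)=-0.31387, 0.5×(-0.69315)=-0.34657, 0.0625×(-2.77259)=-0.17329, 0.0625×(-2.77259)=-0.17329, 0.125×(-2.07944)=-0.25993.
Sum = -1.44023, so H' = 1.440.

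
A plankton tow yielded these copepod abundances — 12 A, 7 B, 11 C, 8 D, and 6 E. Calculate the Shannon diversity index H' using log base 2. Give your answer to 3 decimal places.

Total N = 12+7+11+8+6 = 44, so the proportions are 0.27273, 0.15909, 0.25, 0.18182, 0.13636 (working shown to 5 dp, full precision carried).
Each pᵢ log₂ pᵢ term: 0.27273×(-1.87447)=-0.51122, 0.15909×(-2.65208)=-0.42192, 0.25×(-2.00000)=-0.50000, 0.18182×(-2.45943)=-0.44717, 0.13636×(-2.87447)=-0.39197.
Sum = -2.27228, so H' = 2.272.

2.272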